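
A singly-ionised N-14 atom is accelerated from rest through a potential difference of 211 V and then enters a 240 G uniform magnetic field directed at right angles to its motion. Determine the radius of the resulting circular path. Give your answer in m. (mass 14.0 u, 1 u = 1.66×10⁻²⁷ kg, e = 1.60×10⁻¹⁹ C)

The kinetic energy gained is K = qV = (1×1.60×10^-19)(211) = 3.38×10^-17 J.
v = √(2K/m) = 5.39×10^4 m/s.
r = mv/(qB) = (2.32×10^-26)(5.39×10^4) / [(1×1.60×10^-19)(0.0240)] = 0.326 m.

r ≈ 0.326 m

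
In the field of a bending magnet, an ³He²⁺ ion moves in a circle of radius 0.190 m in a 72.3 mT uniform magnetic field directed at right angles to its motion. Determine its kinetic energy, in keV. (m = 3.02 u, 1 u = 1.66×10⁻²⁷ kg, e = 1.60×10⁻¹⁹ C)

K ≈ 12.0 keV

v = qBr/m = (2×1.60×10^-19)(0.0723)(0.190) / (5.01×10^-27) = 8.77×10^5 m/s.
K = ½mv² = 0.5·(5.01×10^-27)·(8.77×10^5)² = 1.93×10^-15 J = 12.0 keV.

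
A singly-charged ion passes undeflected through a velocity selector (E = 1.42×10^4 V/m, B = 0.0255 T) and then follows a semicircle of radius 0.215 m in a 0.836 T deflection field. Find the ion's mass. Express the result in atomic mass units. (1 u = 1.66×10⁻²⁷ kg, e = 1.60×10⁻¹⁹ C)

v = E/B₁ = 5.57×10^5 m/s.
From r = mv/(qB₂), m = qB₂r/v = (1×1.60×10^-19)(0.836)(0.215) / (5.57×10^5) = 5.16×10^-26 kg.
In atomic mass units: m = 5.16×10^-26 / 1.66×10^-27 = 31.1 u.

m ≈ 31.1 u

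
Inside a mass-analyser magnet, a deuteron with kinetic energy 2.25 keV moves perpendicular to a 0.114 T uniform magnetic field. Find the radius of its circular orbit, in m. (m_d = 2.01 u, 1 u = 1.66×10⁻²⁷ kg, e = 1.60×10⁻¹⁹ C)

r ≈ 0.0850 m

Convert the energy: K = 2.25 keV = 3.60×10^-16 J.
v = √(2K/m) = √(2·3.60×10^-16/3.34×10^-27) = 4.65×10^5 m/s.
r = mv/(qB) = (3.34×10^-27)(4.65×10^5) / [(1×1.60×10^-19)(0.114)] = 0.0850 m.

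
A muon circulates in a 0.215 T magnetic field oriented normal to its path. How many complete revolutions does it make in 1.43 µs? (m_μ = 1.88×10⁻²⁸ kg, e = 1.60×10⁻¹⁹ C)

N = 41

T = 2πm/(qB) = 2π(1.88×10^-28) / [(1×1.60×10^-19)(0.215)] = 3.4338×10^-8 s.
N = t/T = 1.43×10^-6 / 3.4338×10^-8 ≈ 41.64, so 41 complete revolutions.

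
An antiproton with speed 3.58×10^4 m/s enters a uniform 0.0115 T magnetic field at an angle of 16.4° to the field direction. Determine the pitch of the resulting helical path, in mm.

pitch ≈ 196 mm

The velocity component along B is v∥ = v cos16.4° = 3.43×10^4 m/s.
The cyclotron period T = 2πm/(qB) = 5.70×10^-6 s is set by m, q, B alone.
Pitch = v∥·T = (3.43×10^4)(5.70×10^-6) = 0.196 m.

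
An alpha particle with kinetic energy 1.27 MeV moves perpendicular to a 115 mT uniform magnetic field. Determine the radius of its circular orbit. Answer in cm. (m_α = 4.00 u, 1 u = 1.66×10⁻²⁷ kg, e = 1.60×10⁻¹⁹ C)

r ≈ 141 cm

Convert the energy: K = 1.27 MeV = 2.03×10^-13 J.
v = √(2K/m) = √(2·2.03×10^-13/6.64×10^-27) = 7.82×10^6 m/s.
r = mv/(qB) = (6.64×10^-27)(7.82×10^6) / [(2×1.60×10^-19)(0.115)] = 1.41 m.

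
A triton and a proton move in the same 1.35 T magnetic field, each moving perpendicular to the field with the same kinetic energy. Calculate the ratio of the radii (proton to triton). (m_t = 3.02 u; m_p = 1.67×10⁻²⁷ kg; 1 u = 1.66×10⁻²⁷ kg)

r = √(2mK)/(qB) ⇒ at equal K, r ∝ √m/q.
r_{proton}/r_{triton} = 0.577.

ratio ≈ 0.577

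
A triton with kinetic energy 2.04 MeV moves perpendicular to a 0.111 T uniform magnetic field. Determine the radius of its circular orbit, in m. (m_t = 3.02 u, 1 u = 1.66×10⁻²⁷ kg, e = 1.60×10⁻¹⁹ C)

Convert the energy: K = 2.04 MeV = 3.26×10^-13 J.
v = √(2K/m) = √(2·3.26×10^-13/5.01×10^-27) = 1.14×10^7 m/s.
r = mv/(qB) = (5.01×10^-27)(1.14×10^7) / [(1×1.60×10^-19)(0.111)] = 3.22 m.

r ≈ 3.22 m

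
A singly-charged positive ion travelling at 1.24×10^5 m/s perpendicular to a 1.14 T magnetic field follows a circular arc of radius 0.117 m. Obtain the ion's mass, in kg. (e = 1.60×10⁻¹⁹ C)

qvB = mv²/r ⇒ m = qBr/v.
m = (1×1.60×10^-19)(1.14)(0.117) / (1.24×10^5) = 1.72×10^-25 kg.

m ≈ 1.72×10^-25 kg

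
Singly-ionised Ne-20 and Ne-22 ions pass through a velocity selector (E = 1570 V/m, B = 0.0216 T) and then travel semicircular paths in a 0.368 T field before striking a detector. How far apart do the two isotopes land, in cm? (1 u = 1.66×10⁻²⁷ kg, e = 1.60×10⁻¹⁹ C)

Δd ≈ 0.820 cm

Both emerge at v = E/B₁ = 7.27×10^4 m/s.
r = mv/(qB₂), so r₁ = 0.04098 m and r₂ = 0.04508 m, giving Δr = 4.10×10^-3 m.
After a semicircle each ion lands a diameter 2r from the entry slit, so the separation is 2Δr = 8.20×10^-3 m.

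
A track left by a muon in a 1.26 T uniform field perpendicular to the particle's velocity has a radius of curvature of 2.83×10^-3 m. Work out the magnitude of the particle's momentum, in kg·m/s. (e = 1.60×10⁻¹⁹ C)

p ≈ 5.71×10^-22 kg·m/s

Since qvB = mv²/r, the momentum p = mv = qBr.
p = (1×1.60×10^-19)(1.26)(2.83×10^-3) = 5.71×10^-22 kg·m/s.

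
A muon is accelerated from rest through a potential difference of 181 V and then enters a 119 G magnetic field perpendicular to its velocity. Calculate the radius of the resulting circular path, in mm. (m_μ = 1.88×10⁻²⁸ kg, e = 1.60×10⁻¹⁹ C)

The kinetic energy gained is K = qV = (1×1.60×10^-19)(181) = 2.90×10^-17 J.
v = √(2K/m) = 5.55×10^5 m/s.
r = mv/(qB) = (1.88×10^-28)(5.55×10^5) / [(1×1.60×10^-19)(0.0119)] = 0.0548 m.

r ≈ 54.8 mm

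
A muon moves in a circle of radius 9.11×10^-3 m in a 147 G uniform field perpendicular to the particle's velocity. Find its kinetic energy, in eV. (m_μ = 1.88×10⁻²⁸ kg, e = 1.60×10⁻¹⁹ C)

v = qBr/m = (1×1.60×10^-19)(0.0147)(9.11×10^-3) / (1.88×10^-28) = 1.14×10^5 m/s.
K = ½mv² = 0.5·(1.88×10^-28)·(1.14×10^5)² = 1.22×10^-18 J = 7.63 eV.

K ≈ 7.63 eV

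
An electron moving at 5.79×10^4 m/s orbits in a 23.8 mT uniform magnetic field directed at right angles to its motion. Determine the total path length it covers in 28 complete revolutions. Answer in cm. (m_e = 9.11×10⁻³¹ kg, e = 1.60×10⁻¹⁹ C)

r = mv/(qB) = 1.39×10^-5 m, so one revolution covers 2πr = 8.70×10^-5 m.
In 28 revolutions: L = 28·2πr = 2.44×10^-3 m.

L ≈ 0.244 cm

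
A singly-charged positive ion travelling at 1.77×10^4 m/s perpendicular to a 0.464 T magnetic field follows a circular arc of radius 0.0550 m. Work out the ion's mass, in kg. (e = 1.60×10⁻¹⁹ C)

m ≈ 2.31×10^-25 kg

qvB = mv²/r ⇒ m = qBr/v.
m = (1×1.60×10^-19)(0.464)(0.0550) / (1.77×10^4) = 2.31×10^-25 kg.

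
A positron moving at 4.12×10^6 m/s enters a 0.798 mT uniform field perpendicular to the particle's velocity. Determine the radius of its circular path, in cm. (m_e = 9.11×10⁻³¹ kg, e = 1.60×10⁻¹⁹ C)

r ≈ 2.94 cm

The magnetic force provides the centripetal force: qvB = mv²/r, so r = mv/(qB).
r = (9.11×10^-31 kg)(4.12×10^6 m/s) / [(1×1.60×10^-19 C)(7.98×10^-4 T)] = 0.0294 m.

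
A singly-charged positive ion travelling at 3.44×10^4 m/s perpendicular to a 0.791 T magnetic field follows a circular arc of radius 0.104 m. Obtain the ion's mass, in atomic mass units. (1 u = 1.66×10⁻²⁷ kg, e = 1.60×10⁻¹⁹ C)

qvB = mv²/r ⇒ m = qBr/v.
m = (1×1.60×10^-19)(0.791)(0.104) / (3.44×10^4) = 3.83×10^-25 kg = 230 u.

m ≈ 230 u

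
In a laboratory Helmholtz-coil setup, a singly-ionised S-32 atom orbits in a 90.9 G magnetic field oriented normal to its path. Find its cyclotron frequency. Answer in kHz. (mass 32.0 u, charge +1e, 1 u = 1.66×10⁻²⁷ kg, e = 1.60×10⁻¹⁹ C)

f = qB/(2πm) = (1×1.60×10^-19)(9.09×10^-3) / [2π(5.31×10^-26)] = 4360 Hz.

f ≈ 4.36 kHz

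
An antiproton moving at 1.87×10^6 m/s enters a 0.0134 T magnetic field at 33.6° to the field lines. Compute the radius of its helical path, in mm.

r ≈ 806 mm

Only the perpendicular component v⊥ = v sin33.6° = 1.03×10^6 m/s is bent by the field.
r = m v⊥ /(qB) = (1.67×10^-27)(1.03×10^6) / [(1×1.60×10^-19)(0.0134)] = 0.806 m.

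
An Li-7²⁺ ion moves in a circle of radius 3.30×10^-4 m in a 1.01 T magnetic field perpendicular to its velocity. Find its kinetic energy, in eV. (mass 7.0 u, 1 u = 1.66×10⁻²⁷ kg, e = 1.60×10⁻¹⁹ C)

v = qBr/m = (2×1.60×10^-19)(1.01)(3.30×10^-4) / (1.16×10^-26) = 9180 m/s.
K = ½mv² = 0.5·(1.16×10^-26)·(9180)² = 4.89×10^-19 J = 3.06 eV.

K ≈ 3.06 eV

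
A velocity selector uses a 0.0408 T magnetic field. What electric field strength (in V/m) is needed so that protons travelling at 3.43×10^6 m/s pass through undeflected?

E ≈ 1.40×10^5 V/m

qE = qvB ⇒ E = vB = (3.43×10^6)(0.0408) = 1.40×10^5 V/m.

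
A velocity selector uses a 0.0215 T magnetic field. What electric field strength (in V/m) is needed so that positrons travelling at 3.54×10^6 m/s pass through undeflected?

qE = qvB ⇒ E = vB = (3.54×10^6)(0.0215) = 7.61×10^4 V/m.

E ≈ 7.61×10^4 V/m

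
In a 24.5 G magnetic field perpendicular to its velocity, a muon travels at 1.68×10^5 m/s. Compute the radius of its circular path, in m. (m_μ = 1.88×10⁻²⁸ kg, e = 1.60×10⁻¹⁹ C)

r ≈ 0.0806 m

The magnetic force provides the centripetal force: qvB = mv²/r, so r = mv/(qB).
r = (1.88×10^-28 kg)(1.68×10^5 m/s) / [(1×1.60×10^-19 C)(2.45×10^-3 T)] = 0.0806 m.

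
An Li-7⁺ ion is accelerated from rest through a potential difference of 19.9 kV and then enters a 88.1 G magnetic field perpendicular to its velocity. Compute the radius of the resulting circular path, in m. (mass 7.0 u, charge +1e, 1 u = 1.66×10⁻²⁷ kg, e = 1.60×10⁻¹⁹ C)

r ≈ 6.10 m

The kinetic energy gained is K = qV = (1×1.60×10^-19)(1.99×10^4) = 3.18×10^-15 J.
v = √(2K/m) = 7.40×10^5 m/s.
r = mv/(qB) = (1.16×10^-26)(7.40×10^5) / [(1×1.60×10^-19)(8.81×10^-3)] = 6.10 m.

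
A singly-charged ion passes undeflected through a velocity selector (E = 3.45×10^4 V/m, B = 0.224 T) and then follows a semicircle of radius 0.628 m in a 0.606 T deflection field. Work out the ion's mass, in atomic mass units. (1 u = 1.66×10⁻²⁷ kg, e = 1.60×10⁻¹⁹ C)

m ≈ 238 u

v = E/B₁ = 1.54×10^5 m/s.
From r = mv/(qB₂), m = qB₂r/v = (1×1.60×10^-19)(0.606)(0.628) / (1.54×10^5) = 3.95×10^-25 kg.
In atomic mass units: m = 3.95×10^-25 / 1.66×10^-27 = 238 u.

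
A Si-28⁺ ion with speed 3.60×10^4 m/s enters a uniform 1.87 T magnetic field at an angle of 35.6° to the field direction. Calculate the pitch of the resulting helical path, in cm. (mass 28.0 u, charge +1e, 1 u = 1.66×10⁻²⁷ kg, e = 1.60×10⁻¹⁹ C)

The velocity component along B is v∥ = v cos35.6° = 2.93×10^4 m/s.
The cyclotron period T = 2πm/(qB) = 9.76×10^-7 s is set by m, q, B alone.
Pitch = v∥·T = (2.93×10^4)(9.76×10^-7) = 0.0286 m.

pitch ≈ 2.86 cm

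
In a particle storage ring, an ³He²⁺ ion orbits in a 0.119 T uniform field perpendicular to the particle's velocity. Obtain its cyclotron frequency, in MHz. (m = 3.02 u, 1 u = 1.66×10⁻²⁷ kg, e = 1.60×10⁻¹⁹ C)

f = qB/(2πm) = (2×1.60×10^-19)(0.119) / [2π(5.01×10^-27)] = 1.21×10^6 Hz.

f ≈ 1.21 MHz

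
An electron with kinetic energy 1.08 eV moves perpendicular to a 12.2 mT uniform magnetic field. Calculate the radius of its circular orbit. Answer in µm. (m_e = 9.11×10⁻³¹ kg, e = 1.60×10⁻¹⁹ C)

r ≈ 287 µm

Convert the energy: K = 1.08 eV = 1.73×10^-19 J.
v = √(2K/m) = √(2·1.73×10^-19/9.11×10^-31) = 6.16×10^5 m/s.
r = mv/(qB) = (9.11×10^-31)(6.16×10^5) / [(1×1.60×10^-19)(0.0122)] = 2.87×10^-4 m.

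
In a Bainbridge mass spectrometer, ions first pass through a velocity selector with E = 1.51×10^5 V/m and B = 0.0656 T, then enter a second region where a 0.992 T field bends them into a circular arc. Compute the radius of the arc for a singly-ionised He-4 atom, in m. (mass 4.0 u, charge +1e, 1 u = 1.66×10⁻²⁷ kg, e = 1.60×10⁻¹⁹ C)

The selector passes v = E/B = 1.51×10^5/0.0656 = 2.30×10^6 m/s.
In the deflection region, r = mv/(qB₂) = (6.64×10^-27)(2.30×10^6) / [(1×1.60×10^-19)(0.992)] = 0.0963 m.

r ≈ 0.0963 m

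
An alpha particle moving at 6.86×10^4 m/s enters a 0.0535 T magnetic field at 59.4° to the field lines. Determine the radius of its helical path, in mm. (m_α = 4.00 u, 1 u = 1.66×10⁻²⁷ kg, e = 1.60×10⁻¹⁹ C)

Only the perpendicular component v⊥ = v sin59.4° = 5.90×10^4 m/s is bent by the field.
r = m v⊥ /(qB) = (6.64×10^-27)(5.90×10^4) / [(2×1.60×10^-19)(0.0535)] = 0.0229 m.

r ≈ 22.9 mm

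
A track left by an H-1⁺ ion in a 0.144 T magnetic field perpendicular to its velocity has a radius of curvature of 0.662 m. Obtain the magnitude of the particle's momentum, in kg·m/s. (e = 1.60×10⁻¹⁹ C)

p ≈ 1.53×10^-20 kg·m/s

Since qvB = mv²/r, the momentum p = mv = qBr.
p = (1×1.60×10^-19)(0.144)(0.662) = 1.53×10^-20 kg·m/s.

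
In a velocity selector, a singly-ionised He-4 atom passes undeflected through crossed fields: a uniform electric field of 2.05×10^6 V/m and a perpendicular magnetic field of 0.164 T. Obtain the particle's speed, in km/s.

v ≈ 12500 km/s

For zero net force, qE = qvB, so v = E/B.
v = (2.05×10^6) / (0.164) = 1.25×10^7 m/s.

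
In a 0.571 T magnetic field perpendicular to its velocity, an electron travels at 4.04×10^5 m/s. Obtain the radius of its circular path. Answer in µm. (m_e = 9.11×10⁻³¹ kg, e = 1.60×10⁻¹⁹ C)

r ≈ 4.03 µm

The magnetic force provides the centripetal force: qvB = mv²/r, so r = mv/(qB).
r = (9.11×10^-31 kg)(4.04×10^5 m/s) / [(1×1.60×10^-19 C)(0.571 T)] = 4.03×10^-6 m.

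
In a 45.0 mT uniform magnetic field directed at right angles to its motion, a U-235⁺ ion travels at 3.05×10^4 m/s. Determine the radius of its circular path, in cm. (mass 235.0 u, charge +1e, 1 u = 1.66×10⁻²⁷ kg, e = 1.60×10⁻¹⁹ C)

r ≈ 165 cm

The magnetic force provides the centripetal force: qvB = mv²/r, so r = mv/(qB).
r = (3.90×10^-25 kg)(3.05×10^4 m/s) / [(1×1.60×10^-19 C)(0.0450 T)] = 1.65 m.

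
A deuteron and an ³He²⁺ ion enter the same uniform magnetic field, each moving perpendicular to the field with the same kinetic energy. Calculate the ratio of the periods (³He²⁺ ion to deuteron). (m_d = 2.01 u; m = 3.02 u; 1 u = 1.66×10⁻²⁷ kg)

ratio ≈ 0.751

T = 2πm/(qB) is independent of speed, so T₂/T₁ = (m₂/q₂)/(m₁/q₁).
T_{³He²⁺ ion}/T_{deuteron} = (5.01×10^-27/2e) / (3.34×10^-27/1e) = 0.751.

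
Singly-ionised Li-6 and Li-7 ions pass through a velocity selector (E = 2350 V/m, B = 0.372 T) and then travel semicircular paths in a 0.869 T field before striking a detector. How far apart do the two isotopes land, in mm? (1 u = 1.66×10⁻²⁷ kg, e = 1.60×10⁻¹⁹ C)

Both emerge at v = E/B₁ = 6320 m/s.
r = mv/(qB₂), so r₁ = 4.525×10^-4 m and r₂ = 5.279×10^-4 m, giving Δr = 7.54×10^-5 m.
After a semicircle each ion lands a diameter 2r from the entry slit, so the separation is 2Δr = 1.51×10^-4 m.

Δd ≈ 0.151 mm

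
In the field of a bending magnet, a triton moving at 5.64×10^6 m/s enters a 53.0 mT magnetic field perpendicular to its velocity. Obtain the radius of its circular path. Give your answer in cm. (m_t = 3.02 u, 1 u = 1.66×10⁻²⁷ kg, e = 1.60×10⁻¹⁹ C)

The magnetic force provides the centripetal force: qvB = mv²/r, so r = mv/(qB).
r = (5.01×10^-27 kg)(5.64×10^6 m/s) / [(1×1.60×10^-19 C)(0.0530 T)] = 3.33 m.

r ≈ 333 cm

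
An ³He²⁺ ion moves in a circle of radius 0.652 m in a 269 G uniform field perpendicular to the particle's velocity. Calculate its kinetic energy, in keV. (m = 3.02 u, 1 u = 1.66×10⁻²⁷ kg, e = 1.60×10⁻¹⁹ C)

v = qBr/m = (2×1.60×10^-19)(0.0269)(0.652) / (5.01×10^-27) = 1.12×10^6 m/s.
K = ½mv² = 0.5·(5.01×10^-27)·(1.12×10^6)² = 3.14×10^-15 J = 19.6 keV.

K ≈ 19.6 keV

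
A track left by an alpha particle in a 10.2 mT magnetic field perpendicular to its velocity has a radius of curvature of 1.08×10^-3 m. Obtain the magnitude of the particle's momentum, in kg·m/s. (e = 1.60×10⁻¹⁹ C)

Since qvB = mv²/r, the momentum p = mv = qBr.
p = (2×1.60×10^-19)(0.0102)(1.08×10^-3) = 3.53×10^-24 kg·m/s.

p ≈ 3.53×10^-24 kg·m/s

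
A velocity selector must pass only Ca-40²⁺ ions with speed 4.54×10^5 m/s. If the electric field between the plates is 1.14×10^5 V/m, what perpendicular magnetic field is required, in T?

B ≈ 0.251 T

qE = qvB ⇒ B = E/v = (1.14×10^5) / (4.54×10^5) = 0.251 T.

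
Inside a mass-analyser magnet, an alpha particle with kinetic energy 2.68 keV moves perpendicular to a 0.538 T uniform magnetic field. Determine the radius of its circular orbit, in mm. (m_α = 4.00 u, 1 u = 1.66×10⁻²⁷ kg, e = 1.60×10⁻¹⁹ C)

Convert the energy: K = 2.68 keV = 4.29×10^-16 J.
v = √(2K/m) = √(2·4.29×10^-16/6.64×10^-27) = 3.59×10^5 m/s.
r = mv/(qB) = (6.64×10^-27)(3.59×10^5) / [(2×1.60×10^-19)(0.538)] = 0.0139 m.

r ≈ 13.9 mm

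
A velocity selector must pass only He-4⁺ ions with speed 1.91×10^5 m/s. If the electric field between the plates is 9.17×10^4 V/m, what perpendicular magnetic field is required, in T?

B ≈ 0.480 T

qE = qvB ⇒ B = E/v = (9.17×10^4) / (1.91×10^5) = 0.480 T.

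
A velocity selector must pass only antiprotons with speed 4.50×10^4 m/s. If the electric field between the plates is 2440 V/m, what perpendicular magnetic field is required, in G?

B ≈ 542 G

qE = qvB ⇒ B = E/v = (2440) / (4.50×10^4) = 0.0542 T.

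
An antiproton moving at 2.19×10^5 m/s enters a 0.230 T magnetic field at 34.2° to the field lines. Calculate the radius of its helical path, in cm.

r ≈ 0.559 cm

Only the perpendicular component v⊥ = v sin34.2° = 1.23×10^5 m/s is bent by the field.
r = m v⊥ /(qB) = (1.67×10^-27)(1.23×10^5) / [(1×1.60×10^-19)(0.230)] = 5.59×10^-3 m.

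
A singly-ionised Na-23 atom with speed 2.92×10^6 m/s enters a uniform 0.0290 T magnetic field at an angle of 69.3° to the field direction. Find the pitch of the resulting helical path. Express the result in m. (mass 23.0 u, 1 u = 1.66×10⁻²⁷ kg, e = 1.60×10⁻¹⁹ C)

The velocity component along B is v∥ = v cos69.3° = 1.03×10^6 m/s.
The cyclotron period T = 2πm/(qB) = 5.17×10^-5 s is set by m, q, B alone.
Pitch = v∥·T = (1.03×10^6)(5.17×10^-5) = 53.4 m.

pitch ≈ 53.4 m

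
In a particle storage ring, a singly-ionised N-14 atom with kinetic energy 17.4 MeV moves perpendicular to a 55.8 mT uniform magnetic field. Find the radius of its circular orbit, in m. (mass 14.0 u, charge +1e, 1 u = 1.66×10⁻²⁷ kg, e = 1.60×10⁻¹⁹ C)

r ≈ 40.3 m

Convert the energy: K = 17.4 MeV = 2.78×10^-12 J.
v = √(2K/m) = √(2·2.78×10^-12/2.32×10^-26) = 1.55×10^7 m/s.
r = mv/(qB) = (2.32×10^-26)(1.55×10^7) / [(1×1.60×10^-19)(0.0558)] = 40.3 m.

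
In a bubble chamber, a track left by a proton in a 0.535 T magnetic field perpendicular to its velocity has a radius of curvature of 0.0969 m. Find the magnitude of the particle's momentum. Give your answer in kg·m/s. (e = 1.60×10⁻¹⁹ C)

Since qvB = mv²/r, the momentum p = mv = qBr.
p = (1×1.60×10^-19)(0.535)(0.0969) = 8.29×10^-21 kg·m/s.

p ≈ 8.29×10^-21 kg·m/s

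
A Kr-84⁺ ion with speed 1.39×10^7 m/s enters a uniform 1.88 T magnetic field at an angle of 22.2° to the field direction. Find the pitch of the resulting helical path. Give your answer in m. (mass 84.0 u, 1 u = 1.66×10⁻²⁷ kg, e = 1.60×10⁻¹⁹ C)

pitch ≈ 37.5 m

The velocity component along B is v∥ = v cos22.2° = 1.29×10^7 m/s.
The cyclotron period T = 2πm/(qB) = 2.91×10^-6 s is set by m, q, B alone.
Pitch = v∥·T = (1.29×10^7)(2.91×10^-6) = 37.5 m.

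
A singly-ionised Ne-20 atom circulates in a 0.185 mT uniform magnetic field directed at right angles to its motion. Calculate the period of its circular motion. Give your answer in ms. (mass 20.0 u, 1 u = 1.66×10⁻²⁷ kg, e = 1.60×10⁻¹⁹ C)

T ≈ 7.05 ms

The cyclotron period is independent of speed: T = 2πm/(qB).
T = 2π(3.32×10^-26) / [(1×1.60×10^-19)(1.85×10^-4)] = 7.05×10^-3 s.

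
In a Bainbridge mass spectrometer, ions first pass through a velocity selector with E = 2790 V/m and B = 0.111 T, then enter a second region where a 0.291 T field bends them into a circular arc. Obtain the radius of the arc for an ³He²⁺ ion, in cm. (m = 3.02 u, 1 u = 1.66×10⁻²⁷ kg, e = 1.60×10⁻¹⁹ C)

The selector passes v = E/B = 2790/0.111 = 2.51×10^4 m/s.
In the deflection region, r = mv/(qB₂) = (5.01×10^-27)(2.51×10^4) / [(2×1.60×10^-19)(0.291)] = 1.35×10^-3 m.

r ≈ 0.135 cm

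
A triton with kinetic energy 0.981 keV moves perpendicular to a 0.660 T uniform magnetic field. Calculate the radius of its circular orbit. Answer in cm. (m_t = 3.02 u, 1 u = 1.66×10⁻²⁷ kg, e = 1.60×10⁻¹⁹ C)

Convert the energy: K = 0.981 keV = 1.57×10^-16 J.
v = √(2K/m) = √(2·1.57×10^-16/5.01×10^-27) = 2.50×10^5 m/s.
r = mv/(qB) = (5.01×10^-27)(2.50×10^5) / [(1×1.60×10^-19)(0.660)] = 0.0119 m.

r ≈ 1.19 cm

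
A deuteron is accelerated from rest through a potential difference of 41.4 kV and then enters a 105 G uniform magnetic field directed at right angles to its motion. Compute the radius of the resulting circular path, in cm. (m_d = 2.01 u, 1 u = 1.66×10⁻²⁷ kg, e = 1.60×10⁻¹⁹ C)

The kinetic energy gained is K = qV = (1×1.60×10^-19)(4.14×10^4) = 6.62×10^-15 J.
v = √(2K/m) = 1.99×10^6 m/s.
r = mv/(qB) = (3.34×10^-27)(1.99×10^6) / [(1×1.60×10^-19)(0.0105)] = 3.96 m.

r ≈ 396 cm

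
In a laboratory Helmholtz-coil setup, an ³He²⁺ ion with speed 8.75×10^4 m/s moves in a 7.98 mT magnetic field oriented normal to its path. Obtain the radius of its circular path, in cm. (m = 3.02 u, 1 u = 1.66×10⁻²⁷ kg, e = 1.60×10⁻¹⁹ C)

The magnetic force provides the centripetal force: qvB = mv²/r, so r = mv/(qB).
r = (5.01×10^-27 kg)(8.75×10^4 m/s) / [(2×1.60×10^-19 C)(7.98×10^-3 T)] = 0.172 m.

r ≈ 17.2 cm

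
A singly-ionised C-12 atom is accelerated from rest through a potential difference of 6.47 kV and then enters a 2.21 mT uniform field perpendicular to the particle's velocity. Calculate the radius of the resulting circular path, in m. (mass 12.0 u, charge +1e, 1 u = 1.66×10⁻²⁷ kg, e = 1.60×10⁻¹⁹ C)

r ≈ 18.2 m

The kinetic energy gained is K = qV = (1×1.60×10^-19)(6470) = 1.04×10^-15 J.
v = √(2K/m) = 3.22×10^5 m/s.
r = mv/(qB) = (1.99×10^-26)(3.22×10^5) / [(1×1.60×10^-19)(2.21×10^-3)] = 18.2 m.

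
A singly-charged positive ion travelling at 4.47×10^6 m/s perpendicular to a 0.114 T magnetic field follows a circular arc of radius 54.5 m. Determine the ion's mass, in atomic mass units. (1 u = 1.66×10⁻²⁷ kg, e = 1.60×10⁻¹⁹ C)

qvB = mv²/r ⇒ m = qBr/v.
m = (1×1.60×10^-19)(0.114)(54.5) / (4.47×10^6) = 2.22×10^-25 kg = 134 u.

m ≈ 134 u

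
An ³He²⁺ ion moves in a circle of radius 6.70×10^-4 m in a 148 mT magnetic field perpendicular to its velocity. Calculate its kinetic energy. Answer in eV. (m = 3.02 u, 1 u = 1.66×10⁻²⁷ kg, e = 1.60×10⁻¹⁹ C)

K ≈ 0.628 eV

v = qBr/m = (2×1.60×10^-19)(0.148)(6.70×10^-4) / (5.01×10^-27) = 6330 m/s.
K = ½mv² = 0.5·(5.01×10^-27)·(6330)² = 1.00×10^-19 J = 0.628 eV.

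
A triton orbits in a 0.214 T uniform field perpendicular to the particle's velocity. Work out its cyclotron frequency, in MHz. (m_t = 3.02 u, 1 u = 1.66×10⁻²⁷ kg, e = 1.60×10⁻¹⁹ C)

f = qB/(2πm) = (1×1.60×10^-19)(0.214) / [2π(5.01×10^-27)] = 1.09×10^6 Hz.

f ≈ 1.09 MHz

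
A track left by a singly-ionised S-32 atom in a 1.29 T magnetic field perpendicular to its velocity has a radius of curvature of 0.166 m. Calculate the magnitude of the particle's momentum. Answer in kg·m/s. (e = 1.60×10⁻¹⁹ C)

Since qvB = mv²/r, the momentum p = mv = qBr.
p = (1×1.60×10^-19)(1.29)(0.166) = 3.43×10^-20 kg·m/s.

p ≈ 3.43×10^-20 kg·m/s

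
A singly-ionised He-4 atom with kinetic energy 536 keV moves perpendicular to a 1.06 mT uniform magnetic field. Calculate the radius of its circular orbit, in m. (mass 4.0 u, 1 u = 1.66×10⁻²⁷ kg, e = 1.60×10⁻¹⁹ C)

r ≈ 199 m

Convert the energy: K = 536 keV = 8.58×10^-14 J.
v = √(2K/m) = √(2·8.58×10^-14/6.64×10^-27) = 5.08×10^6 m/s.
r = mv/(qB) = (6.64×10^-27)(5.08×10^6) / [(1×1.60×10^-19)(1.06×10^-3)] = 199 m.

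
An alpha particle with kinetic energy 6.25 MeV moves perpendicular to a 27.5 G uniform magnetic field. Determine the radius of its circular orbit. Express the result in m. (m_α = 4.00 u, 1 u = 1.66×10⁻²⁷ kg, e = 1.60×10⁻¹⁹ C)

r ≈ 131 m

Convert the energy: K = 6.25 MeV = 1.00×10^-12 J.
v = √(2K/m) = √(2·1.00×10^-12/6.64×10^-27) = 1.74×10^7 m/s.
r = mv/(qB) = (6.64×10^-27)(1.74×10^7) / [(2×1.60×10^-19)(2.75×10^-3)] = 131 m.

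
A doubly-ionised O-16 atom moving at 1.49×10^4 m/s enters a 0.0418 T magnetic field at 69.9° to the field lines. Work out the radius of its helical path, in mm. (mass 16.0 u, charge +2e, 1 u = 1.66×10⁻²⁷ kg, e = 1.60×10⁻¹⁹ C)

r ≈ 27.8 mm

Only the perpendicular component v⊥ = v sin69.9° = 1.40×10^4 m/s is bent by the field.
r = m v⊥ /(qB) = (2.66×10^-26)(1.40×10^4) / [(2×1.60×10^-19)(0.0418)] = 0.0278 m.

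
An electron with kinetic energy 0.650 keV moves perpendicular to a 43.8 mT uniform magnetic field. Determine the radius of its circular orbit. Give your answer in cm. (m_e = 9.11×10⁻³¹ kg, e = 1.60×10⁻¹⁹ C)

Convert the energy: K = 0.650 keV = 1.04×10^-16 J.
v = √(2K/m) = √(2·1.04×10^-16/9.11×10^-31) = 1.51×10^7 m/s.
r = mv/(qB) = (9.11×10^-31)(1.51×10^7) / [(1×1.60×10^-19)(0.0438)] = 1.96×10^-3 m.

r ≈ 0.196 cm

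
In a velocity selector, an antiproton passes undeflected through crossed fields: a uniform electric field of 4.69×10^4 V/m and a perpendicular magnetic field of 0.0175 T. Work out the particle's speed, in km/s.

For zero net force, qE = qvB, so v = E/B.
v = (4.69×10^4) / (0.0175) = 2.68×10^6 m/s.

v ≈ 2680 km/s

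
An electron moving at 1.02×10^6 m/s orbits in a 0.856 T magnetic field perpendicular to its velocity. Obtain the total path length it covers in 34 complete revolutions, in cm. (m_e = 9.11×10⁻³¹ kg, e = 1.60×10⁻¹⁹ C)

r = mv/(qB) = 6.78×10^-6 m, so one revolution covers 2πr = 4.26×10^-5 m.
In 34 revolutions: L = 34·2πr = 1.45×10^-3 m.

L ≈ 0.145 cm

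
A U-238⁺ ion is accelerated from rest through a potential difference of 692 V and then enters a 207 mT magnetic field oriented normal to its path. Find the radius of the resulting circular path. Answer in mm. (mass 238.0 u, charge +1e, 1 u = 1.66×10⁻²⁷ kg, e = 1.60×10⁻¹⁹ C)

r ≈ 282 mm

The kinetic energy gained is K = qV = (1×1.60×10^-19)(692) = 1.11×10^-16 J.
v = √(2K/m) = 2.37×10^4 m/s.
r = mv/(qB) = (3.95×10^-25)(2.37×10^4) / [(1×1.60×10^-19)(0.207)] = 0.282 m.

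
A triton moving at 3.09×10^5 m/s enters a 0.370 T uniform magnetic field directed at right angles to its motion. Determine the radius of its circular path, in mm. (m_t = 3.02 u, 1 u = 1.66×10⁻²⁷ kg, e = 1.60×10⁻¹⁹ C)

The magnetic force provides the centripetal force: qvB = mv²/r, so r = mv/(qB).
r = (5.01×10^-27 kg)(3.09×10^5 m/s) / [(1×1.60×10^-19 C)(0.370 T)] = 0.0262 m.

r ≈ 26.2 mm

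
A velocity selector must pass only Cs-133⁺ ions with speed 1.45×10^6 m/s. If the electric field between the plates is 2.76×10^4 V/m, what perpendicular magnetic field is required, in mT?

qE = qvB ⇒ B = E/v = (2.76×10^4) / (1.45×10^6) = 0.0190 T.

B ≈ 19.0 mT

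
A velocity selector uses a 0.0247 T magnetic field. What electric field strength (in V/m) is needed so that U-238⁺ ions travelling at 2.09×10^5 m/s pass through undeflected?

qE = qvB ⇒ E = vB = (2.09×10^5)(0.0247) = 5160 V/m.

E ≈ 5160 V/m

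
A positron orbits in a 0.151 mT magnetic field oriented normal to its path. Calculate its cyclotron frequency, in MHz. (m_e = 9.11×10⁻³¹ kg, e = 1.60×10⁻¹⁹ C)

f = qB/(2πm) = (1×1.60×10^-19)(1.51×10^-4) / [2π(9.11×10^-31)] = 4.22×10^6 Hz.

f ≈ 4.22 MHz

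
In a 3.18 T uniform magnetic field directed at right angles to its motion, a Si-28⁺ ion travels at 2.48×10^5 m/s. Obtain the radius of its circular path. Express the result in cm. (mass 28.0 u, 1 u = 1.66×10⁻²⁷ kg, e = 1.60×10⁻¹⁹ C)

r ≈ 2.27 cm

The magnetic force provides the centripetal force: qvB = mv²/r, so r = mv/(qB).
r = (4.65×10^-26 kg)(2.48×10^5 m/s) / [(1×1.60×10^-19 C)(3.18 T)] = 0.0227 m.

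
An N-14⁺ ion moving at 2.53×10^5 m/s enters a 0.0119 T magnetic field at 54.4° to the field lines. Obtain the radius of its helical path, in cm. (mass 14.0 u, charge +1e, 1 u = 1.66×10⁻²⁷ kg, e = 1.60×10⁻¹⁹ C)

Only the perpendicular component v⊥ = v sin54.4° = 2.06×10^5 m/s is bent by the field.
r = m v⊥ /(qB) = (2.32×10^-26)(2.06×10^5) / [(1×1.60×10^-19)(0.0119)] = 2.51 m.

r ≈ 251 cm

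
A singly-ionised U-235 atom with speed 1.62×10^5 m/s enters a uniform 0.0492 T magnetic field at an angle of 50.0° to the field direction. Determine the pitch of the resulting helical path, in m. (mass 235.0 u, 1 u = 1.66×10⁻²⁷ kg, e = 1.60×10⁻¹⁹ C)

The velocity component along B is v∥ = v cos50.0° = 1.04×10^5 m/s.
The cyclotron period T = 2πm/(qB) = 3.11×10^-4 s is set by m, q, B alone.
Pitch = v∥·T = (1.04×10^5)(3.11×10^-4) = 32.4 m.

pitch ≈ 32.4 m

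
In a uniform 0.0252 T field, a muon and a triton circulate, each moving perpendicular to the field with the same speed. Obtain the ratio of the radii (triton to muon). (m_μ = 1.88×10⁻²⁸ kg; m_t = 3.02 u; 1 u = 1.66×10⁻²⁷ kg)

ratio ≈ 26.7

r = mv/(qB) ⇒ at equal v, r ∝ m/q.
r_{triton}/r_{muon} = 26.7.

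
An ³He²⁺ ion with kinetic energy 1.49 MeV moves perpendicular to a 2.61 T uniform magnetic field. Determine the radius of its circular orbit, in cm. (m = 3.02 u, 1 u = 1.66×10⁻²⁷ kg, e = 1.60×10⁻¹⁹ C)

r ≈ 5.85 cm

Convert the energy: K = 1.49 MeV = 2.38×10^-13 J.
v = √(2K/m) = √(2·2.38×10^-13/5.01×10^-27) = 9.75×10^6 m/s.
r = mv/(qB) = (5.01×10^-27)(9.75×10^6) / [(2×1.60×10^-19)(2.61)] = 0.0585 m.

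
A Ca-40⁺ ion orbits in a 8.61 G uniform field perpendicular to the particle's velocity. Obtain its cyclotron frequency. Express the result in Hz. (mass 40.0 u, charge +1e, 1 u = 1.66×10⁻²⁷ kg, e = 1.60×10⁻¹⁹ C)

f ≈ 330 Hz

f = qB/(2πm) = (1×1.60×10^-19)(8.61×10^-4) / [2π(6.64×10^-26)] = 330 Hz.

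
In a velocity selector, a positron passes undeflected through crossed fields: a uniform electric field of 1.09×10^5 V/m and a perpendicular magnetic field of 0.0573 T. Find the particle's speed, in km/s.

v ≈ 1900 km/s

For zero net force, qE = qvB, so v = E/B.
v = (1.09×10^5) / (0.0573) = 1.90×10^6 m/s.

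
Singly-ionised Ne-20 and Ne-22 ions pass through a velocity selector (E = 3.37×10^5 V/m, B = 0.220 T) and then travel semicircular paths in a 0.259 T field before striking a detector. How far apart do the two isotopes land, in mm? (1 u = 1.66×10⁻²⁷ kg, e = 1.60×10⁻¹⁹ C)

Both emerge at v = E/B₁ = 1.53×10^6 m/s.
r = mv/(qB₂), so r₁ = 1.227 m and r₂ = 1.350 m, giving Δr = 0.123 m.
After a semicircle each ion lands a diameter 2r from the entry slit, so the separation is 2Δr = 0.245 m.

Δd ≈ 245 mm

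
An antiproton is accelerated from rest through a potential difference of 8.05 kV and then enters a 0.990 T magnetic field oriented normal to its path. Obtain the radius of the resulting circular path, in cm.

The kinetic energy gained is K = qV = (1×1.60×10^-19)(8050) = 1.29×10^-15 J.
v = √(2K/m) = 1.24×10^6 m/s.
r = mv/(qB) = (1.67×10^-27)(1.24×10^6) / [(1×1.60×10^-19)(0.990)] = 0.0131 m.

r ≈ 1.31 cm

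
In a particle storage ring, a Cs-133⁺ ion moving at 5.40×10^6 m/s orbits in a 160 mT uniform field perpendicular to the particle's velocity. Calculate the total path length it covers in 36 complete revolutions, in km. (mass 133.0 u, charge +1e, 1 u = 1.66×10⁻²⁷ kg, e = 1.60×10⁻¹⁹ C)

L ≈ 10.5 km

r = mv/(qB) = 46.6 m, so one revolution covers 2πr = 293 m.
In 36 revolutions: L = 36·2πr = 1.05×10^4 m.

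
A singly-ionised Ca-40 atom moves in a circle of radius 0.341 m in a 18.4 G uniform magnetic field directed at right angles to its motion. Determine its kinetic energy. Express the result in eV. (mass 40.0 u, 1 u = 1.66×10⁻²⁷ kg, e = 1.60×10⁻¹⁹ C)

v = qBr/m = (1×1.60×10^-19)(1.84×10^-3)(0.341) / (6.64×10^-26) = 1510 m/s.
K = ½mv² = 0.5·(6.64×10^-26)·(1510)² = 7.59×10^-20 J = 0.474 eV.

K ≈ 0.474 eV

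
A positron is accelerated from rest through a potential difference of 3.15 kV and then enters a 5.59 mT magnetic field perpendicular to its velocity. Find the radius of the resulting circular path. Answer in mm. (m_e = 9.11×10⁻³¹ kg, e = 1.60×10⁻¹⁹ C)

r ≈ 33.9 mm

The kinetic energy gained is K = qV = (1×1.60×10^-19)(3150) = 5.04×10^-16 J.
v = √(2K/m) = 3.33×10^7 m/s.
r = mv/(qB) = (9.11×10^-31)(3.33×10^7) / [(1×1.60×10^-19)(5.59×10^-3)] = 0.0339 m.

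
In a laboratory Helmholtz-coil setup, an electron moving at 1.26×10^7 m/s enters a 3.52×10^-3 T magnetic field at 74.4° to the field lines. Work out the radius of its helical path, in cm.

r ≈ 1.96 cm

Only the perpendicular component v⊥ = v sin74.4° = 1.21×10^7 m/s is bent by the field.
r = m v⊥ /(qB) = (9.11×10^-31)(1.21×10^7) / [(1×1.60×10^-19)(3.52×10^-3)] = 0.0196 m.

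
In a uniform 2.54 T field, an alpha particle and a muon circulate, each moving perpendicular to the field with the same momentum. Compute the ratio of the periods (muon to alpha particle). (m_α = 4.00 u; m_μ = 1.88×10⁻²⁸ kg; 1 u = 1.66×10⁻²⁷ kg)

ratio ≈ 0.0566

T = 2πm/(qB) is independent of speed, so T₂/T₁ = (m₂/q₂)/(m₁/q₁).
T_{muon}/T_{alpha particle} = (1.88×10^-28/1e) / (6.64×10^-27/2e) = 0.0566.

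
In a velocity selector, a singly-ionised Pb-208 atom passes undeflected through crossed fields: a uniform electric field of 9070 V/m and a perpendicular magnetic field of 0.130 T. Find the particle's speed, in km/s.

v ≈ 69.8 km/s

For zero net force, qE = qvB, so v = E/B.
v = (9070) / (0.130) = 6.98×10^4 m/s.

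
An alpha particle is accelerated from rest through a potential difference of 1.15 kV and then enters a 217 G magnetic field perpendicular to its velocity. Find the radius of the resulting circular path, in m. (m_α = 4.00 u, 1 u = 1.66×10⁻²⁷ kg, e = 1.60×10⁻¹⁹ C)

r ≈ 0.318 m

The kinetic energy gained is K = qV = (2×1.60×10^-19)(1150) = 3.68×10^-16 J.
v = √(2K/m) = 3.33×10^5 m/s.
r = mv/(qB) = (6.64×10^-27)(3.33×10^5) / [(2×1.60×10^-19)(0.0217)] = 0.318 m.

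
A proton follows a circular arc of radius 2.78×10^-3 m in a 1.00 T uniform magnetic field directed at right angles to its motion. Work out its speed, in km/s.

v ≈ 266 km/s

From qvB = mv²/r, v = qBr/m.
v = (1×1.60×10^-19)(1.00)(2.78×10^-3) / (1.67×10^-27) = 2.66×10^5 m/s.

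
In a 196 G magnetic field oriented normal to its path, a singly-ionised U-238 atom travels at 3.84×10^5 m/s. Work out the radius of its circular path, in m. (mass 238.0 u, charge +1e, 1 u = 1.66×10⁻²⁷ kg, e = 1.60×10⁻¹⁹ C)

r ≈ 48.4 m

The magnetic force provides the centripetal force: qvB = mv²/r, so r = mv/(qB).
r = (3.95×10^-25 kg)(3.84×10^5 m/s) / [(1×1.60×10^-19 C)(0.0196 T)] = 48.4 m.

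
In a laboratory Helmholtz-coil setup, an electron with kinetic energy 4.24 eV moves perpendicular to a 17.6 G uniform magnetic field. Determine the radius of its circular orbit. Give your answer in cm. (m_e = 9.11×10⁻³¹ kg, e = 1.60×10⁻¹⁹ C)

Convert the energy: K = 4.24 eV = 6.78×10^-19 J.
v = √(2K/m) = √(2·6.78×10^-19/9.11×10^-31) = 1.22×10^6 m/s.
r = mv/(qB) = (9.11×10^-31)(1.22×10^6) / [(1×1.60×10^-19)(1.76×10^-3)] = 3.95×10^-3 m.

r ≈ 0.395 cm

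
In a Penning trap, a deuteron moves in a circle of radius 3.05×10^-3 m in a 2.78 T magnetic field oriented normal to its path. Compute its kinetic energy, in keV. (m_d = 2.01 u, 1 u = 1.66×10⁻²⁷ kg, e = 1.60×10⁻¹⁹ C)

K ≈ 1.72 keV

v = qBr/m = (1×1.60×10^-19)(2.78)(3.05×10^-3) / (3.34×10^-27) = 4.07×10^5 m/s.
K = ½mv² = 0.5·(3.34×10^-27)·(4.07×10^5)² = 2.76×10^-16 J = 1.72 keV.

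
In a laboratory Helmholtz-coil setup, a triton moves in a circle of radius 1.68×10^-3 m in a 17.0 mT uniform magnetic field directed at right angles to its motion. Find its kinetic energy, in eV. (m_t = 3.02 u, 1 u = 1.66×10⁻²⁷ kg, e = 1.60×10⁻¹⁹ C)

K ≈ 0.0130 eV

v = qBr/m = (1×1.60×10^-19)(0.0170)(1.68×10^-3) / (5.01×10^-27) = 912 m/s.
K = ½mv² = 0.5·(5.01×10^-27)·(912)² = 2.08×10^-21 J = 0.0130 eV.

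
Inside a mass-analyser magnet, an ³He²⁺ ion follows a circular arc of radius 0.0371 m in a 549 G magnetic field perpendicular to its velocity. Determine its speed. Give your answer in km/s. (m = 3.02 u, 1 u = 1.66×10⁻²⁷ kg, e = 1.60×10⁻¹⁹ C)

From qvB = mv²/r, v = qBr/m.
v = (2×1.60×10^-19)(0.0549)(0.0371) / (5.01×10^-27) = 1.30×10^5 m/s.

v ≈ 130 km/s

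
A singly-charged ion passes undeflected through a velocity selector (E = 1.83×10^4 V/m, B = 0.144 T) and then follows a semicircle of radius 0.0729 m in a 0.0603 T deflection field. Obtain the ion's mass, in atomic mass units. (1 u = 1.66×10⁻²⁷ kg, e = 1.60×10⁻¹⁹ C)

m ≈ 3.33 u

v = E/B₁ = 1.27×10^5 m/s.
From r = mv/(qB₂), m = qB₂r/v = (1×1.60×10^-19)(0.0603)(0.0729) / (1.27×10^5) = 5.53×10^-27 kg.
In atomic mass units: m = 5.53×10^-27 / 1.66×10^-27 = 3.33 u.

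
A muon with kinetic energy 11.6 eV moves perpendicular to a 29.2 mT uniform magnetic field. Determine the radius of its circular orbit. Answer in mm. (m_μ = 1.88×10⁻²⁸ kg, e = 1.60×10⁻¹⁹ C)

Convert the energy: K = 11.6 eV = 1.86×10^-18 J.
v = √(2K/m) = √(2·1.86×10^-18/1.88×10^-28) = 1.41×10^5 m/s.
r = mv/(qB) = (1.88×10^-28)(1.41×10^5) / [(1×1.60×10^-19)(0.0292)] = 5.65×10^-3 m.

r ≈ 5.65 mm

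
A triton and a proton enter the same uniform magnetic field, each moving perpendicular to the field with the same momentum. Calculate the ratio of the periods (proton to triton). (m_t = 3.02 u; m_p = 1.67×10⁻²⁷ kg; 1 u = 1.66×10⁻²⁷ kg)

T = 2πm/(qB) is independent of speed, so T₂/T₁ = (m₂/q₂)/(m₁/q₁).
T_{proton}/T_{triton} = (1.67×10^-27/1e) / (5.01×10^-27/1e) = 0.333.

ratio ≈ 0.333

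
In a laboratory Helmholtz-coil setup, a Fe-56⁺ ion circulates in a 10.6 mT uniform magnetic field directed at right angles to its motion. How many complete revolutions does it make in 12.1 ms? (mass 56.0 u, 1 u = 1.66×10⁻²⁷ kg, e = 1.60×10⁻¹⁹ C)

T = 2πm/(qB) = 2π(9.296×10^-26) / [(1×1.60×10^-19)(0.0106)] = 3.4439×10^-4 s.
N = t/T = 0.0121 / 3.4439×10^-4 ≈ 35.13, so 35 complete revolutions.

N = 35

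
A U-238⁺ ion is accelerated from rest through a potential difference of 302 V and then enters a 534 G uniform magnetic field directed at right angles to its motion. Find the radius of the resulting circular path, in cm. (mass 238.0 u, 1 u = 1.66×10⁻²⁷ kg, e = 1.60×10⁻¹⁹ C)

The kinetic energy gained is K = qV = (1×1.60×10^-19)(302) = 4.83×10^-17 J.
v = √(2K/m) = 1.56×10^4 m/s.
r = mv/(qB) = (3.95×10^-25)(1.56×10^4) / [(1×1.60×10^-19)(0.0534)] = 0.723 m.

r ≈ 72.3 cm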